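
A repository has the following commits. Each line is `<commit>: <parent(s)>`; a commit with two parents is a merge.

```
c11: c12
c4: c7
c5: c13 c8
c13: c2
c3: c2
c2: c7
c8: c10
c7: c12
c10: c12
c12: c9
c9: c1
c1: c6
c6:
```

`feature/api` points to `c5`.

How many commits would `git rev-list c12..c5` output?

Reachable from c5: {c1, c10, c12, c13, c2, c5, c6, c7, c8, c9}.
Reachable from c12: {c1, c12, c6, c9}.
In c5's history but not c12's: {c10, c13, c2, c5, c7, c8} — 6 commits.

6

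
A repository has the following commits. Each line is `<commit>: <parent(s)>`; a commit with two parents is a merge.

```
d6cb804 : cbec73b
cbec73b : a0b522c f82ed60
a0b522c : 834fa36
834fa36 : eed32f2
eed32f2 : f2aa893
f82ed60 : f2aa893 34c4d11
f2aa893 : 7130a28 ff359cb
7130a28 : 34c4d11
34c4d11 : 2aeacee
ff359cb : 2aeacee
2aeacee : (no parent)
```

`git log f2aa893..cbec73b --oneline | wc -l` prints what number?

Reachable from cbec73b: {2aeacee, 34c4d11, 7130a28, 834fa36, a0b522c, cbec73b, eed32f2, f2aa893, f82ed60, ff359cb}.
Reachable from f2aa893: {2aeacee, 34c4d11, 7130a28, f2aa893, ff359cb}.
In cbec73b's history but not f2aa893's: {834fa36, a0b522c, cbec73b, eed32f2, f82ed60} — 5 commits.

5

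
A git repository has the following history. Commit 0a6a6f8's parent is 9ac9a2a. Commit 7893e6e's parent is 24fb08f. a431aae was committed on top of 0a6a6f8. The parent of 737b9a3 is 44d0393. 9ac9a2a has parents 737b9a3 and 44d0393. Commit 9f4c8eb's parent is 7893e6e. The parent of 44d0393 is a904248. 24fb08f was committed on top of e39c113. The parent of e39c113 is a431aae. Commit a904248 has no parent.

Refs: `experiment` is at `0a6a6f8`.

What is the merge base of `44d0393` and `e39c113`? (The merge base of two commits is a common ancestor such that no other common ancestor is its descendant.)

44d0393

Ancestors of 44d0393: {44d0393, a904248}.
Ancestors of e39c113: {0a6a6f8, 44d0393, 737b9a3, 9ac9a2a, a431aae, a904248, e39c113}.
Common ancestors: {44d0393, a904248}.
Among these, 44d0393 is not an ancestor of any other common ancestor — it is the merge base.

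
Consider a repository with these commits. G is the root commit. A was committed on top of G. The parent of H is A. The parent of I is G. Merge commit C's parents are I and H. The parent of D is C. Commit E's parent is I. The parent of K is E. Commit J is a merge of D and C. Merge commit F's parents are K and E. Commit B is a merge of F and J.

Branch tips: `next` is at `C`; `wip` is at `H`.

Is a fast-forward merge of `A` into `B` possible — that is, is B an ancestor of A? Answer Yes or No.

A fast-forward from B to A is possible iff B is an ancestor of A.
Ancestors of A: {A, G}.
B is not among them, so fast-forward is not possible.

No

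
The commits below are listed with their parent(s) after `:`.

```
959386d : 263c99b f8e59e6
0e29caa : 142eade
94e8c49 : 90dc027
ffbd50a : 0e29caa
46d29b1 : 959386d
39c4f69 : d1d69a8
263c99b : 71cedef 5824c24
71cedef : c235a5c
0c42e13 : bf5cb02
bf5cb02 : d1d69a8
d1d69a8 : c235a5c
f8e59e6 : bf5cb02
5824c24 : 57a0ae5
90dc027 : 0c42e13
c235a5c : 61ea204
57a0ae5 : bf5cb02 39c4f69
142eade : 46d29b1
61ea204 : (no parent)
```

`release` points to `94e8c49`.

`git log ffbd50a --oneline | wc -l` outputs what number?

15

Walking parent pointers from ffbd50a: reachable set = {0e29caa, 142eade, 263c99b, 39c4f69, 46d29b1, 57a0ae5, 5824c24, 61ea204, 71cedef, 959386d, bf5cb02, c235a5c, d1d69a8, f8e59e6, ffbd50a}.
That is 15 commits.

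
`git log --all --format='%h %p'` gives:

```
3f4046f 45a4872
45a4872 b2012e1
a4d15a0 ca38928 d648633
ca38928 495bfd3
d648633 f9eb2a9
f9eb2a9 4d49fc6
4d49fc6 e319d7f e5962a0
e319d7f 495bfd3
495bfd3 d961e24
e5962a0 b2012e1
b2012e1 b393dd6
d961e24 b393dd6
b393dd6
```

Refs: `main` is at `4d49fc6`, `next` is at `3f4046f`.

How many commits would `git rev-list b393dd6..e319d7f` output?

3

Reachable from e319d7f: {495bfd3, b393dd6, d961e24, e319d7f}.
Reachable from b393dd6: {b393dd6}.
In e319d7f's history but not b393dd6's: {495bfd3, d961e24, e319d7f} — 3 commits.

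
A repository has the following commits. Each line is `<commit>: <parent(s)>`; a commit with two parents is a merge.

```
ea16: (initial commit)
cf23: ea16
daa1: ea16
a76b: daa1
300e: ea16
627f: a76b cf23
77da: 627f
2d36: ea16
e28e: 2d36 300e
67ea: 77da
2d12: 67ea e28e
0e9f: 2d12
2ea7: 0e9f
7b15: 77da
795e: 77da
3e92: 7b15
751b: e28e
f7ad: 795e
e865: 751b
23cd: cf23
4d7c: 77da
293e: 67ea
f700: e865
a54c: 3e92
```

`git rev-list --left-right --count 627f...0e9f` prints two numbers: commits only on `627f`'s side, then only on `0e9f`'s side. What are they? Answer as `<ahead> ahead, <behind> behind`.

0 ahead, 7 behind

Reachable from 627f: {627f, a76b, cf23, daa1, ea16}.
Reachable from 0e9f: {0e9f, 2d12, 2d36, 300e, 627f, 67ea, 77da, a76b, cf23, daa1, e28e, ea16}.
Only in 627f's history (ahead): {} — 0.
Only in 0e9f's history (behind): {0e9f, 2d12, 2d36, 300e, 67ea, 77da, e28e} — 7.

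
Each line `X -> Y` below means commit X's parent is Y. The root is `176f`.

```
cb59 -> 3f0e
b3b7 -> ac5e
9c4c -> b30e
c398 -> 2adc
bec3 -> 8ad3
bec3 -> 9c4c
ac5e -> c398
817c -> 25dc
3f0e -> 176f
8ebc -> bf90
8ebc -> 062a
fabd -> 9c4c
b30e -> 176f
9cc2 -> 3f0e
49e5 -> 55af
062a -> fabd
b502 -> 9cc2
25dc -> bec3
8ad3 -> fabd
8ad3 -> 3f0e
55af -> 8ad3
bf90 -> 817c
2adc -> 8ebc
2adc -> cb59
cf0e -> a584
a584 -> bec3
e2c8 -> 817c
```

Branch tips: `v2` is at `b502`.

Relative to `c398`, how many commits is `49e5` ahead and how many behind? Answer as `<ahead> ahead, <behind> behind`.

2 ahead, 9 behind

Reachable from 49e5: {176f, 3f0e, 49e5, 55af, 8ad3, 9c4c, b30e, fabd}.
Reachable from c398: {062a, 176f, 25dc, 2adc, 3f0e, 817c, 8ad3, 8ebc, 9c4c, b30e, bec3, bf90, c398, cb59, fabd}.
Only in 49e5's history (ahead): {49e5, 55af} — 2.
Only in c398's history (behind): {062a, 25dc, 2adc, 817c, 8ebc, bec3, bf90, c398, cb59} — 9.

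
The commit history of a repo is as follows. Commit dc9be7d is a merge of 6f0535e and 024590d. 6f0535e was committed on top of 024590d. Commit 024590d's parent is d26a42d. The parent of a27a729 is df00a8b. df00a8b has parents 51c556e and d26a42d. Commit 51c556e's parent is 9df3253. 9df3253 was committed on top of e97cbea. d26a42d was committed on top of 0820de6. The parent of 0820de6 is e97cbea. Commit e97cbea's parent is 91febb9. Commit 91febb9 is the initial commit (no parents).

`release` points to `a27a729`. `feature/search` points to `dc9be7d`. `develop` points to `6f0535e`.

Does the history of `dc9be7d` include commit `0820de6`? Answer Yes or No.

Yes

Ancestors of dc9be7d (commits reachable by following parents): {024590d, 0820de6, 6f0535e, 91febb9, d26a42d, dc9be7d, e97cbea}.
0820de6 is in that set, so it is an ancestor of dc9be7d.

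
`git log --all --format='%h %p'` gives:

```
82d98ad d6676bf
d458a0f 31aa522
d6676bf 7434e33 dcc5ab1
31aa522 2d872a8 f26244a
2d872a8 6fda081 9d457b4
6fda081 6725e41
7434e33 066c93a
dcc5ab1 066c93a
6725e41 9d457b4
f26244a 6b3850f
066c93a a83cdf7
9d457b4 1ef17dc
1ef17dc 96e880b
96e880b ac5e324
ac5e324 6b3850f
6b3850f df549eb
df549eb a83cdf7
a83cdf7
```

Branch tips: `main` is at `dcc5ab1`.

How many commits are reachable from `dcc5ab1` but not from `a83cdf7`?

Reachable from dcc5ab1: {066c93a, a83cdf7, dcc5ab1}.
Reachable from a83cdf7: {a83cdf7}.
In dcc5ab1's history but not a83cdf7's: {066c93a, dcc5ab1} — 2 commits.

2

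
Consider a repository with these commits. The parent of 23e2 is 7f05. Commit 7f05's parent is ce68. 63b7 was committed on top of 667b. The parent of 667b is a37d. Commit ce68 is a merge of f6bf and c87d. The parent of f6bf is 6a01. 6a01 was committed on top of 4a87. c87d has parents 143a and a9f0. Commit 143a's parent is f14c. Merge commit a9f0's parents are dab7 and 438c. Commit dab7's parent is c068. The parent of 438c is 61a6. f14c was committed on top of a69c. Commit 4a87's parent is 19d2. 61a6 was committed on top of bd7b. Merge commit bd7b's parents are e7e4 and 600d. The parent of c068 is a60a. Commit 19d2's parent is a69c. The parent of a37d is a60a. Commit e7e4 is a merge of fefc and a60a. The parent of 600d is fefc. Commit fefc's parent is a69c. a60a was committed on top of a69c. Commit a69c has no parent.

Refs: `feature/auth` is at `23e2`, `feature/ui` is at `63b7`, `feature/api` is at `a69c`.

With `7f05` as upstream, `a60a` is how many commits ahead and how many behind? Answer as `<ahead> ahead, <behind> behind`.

Reachable from a60a: {a60a, a69c}.
Reachable from 7f05: {143a, 19d2, 438c, 4a87, 600d, 61a6, 6a01, 7f05, a60a, a69c, a9f0, bd7b, c068, c87d, ce68, dab7, e7e4, f14c, f6bf, fefc}.
Only in a60a's history (ahead): {} — 0.
Only in 7f05's history (behind): {143a, 19d2, 438c, 4a87, 600d, 61a6, 6a01, 7f05, a9f0, bd7b, c068, c87d, ce68, dab7, e7e4, f14c, f6bf, fefc} — 18.

0 ahead, 18 behind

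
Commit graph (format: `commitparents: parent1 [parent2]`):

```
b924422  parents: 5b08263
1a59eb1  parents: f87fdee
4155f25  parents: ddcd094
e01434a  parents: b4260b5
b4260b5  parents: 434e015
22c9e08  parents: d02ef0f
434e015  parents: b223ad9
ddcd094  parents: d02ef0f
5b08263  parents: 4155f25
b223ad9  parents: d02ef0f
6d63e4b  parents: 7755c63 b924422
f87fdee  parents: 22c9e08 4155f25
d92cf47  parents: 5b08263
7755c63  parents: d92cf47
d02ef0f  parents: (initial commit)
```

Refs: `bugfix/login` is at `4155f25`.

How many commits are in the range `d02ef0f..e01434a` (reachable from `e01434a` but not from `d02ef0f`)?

Reachable from e01434a: {434e015, b223ad9, b4260b5, d02ef0f, e01434a}.
Reachable from d02ef0f: {d02ef0f}.
In e01434a's history but not d02ef0f's: {434e015, b223ad9, b4260b5, e01434a} — 4 commits.

4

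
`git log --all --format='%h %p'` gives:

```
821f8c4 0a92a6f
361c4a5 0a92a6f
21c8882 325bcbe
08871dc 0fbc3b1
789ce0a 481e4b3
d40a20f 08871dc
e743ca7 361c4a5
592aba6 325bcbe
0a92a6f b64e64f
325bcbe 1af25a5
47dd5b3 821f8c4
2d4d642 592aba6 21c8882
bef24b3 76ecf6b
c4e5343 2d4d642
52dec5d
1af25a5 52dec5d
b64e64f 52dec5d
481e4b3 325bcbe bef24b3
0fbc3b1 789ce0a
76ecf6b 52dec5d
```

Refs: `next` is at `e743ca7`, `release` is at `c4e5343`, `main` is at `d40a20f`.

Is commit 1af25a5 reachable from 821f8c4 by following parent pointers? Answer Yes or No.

No

Ancestors of 821f8c4: {0a92a6f, 52dec5d, 821f8c4, b64e64f}.
1af25a5 is not in that set, so it is not an ancestor of 821f8c4.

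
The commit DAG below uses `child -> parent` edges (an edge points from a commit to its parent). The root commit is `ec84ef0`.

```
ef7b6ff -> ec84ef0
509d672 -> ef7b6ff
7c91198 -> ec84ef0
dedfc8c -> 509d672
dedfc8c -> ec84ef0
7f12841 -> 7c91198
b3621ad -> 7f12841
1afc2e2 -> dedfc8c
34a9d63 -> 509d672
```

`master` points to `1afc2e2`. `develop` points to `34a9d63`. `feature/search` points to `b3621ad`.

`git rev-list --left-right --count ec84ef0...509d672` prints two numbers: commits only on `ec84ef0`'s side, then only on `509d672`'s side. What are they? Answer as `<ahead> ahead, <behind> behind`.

Reachable from ec84ef0: {ec84ef0}.
Reachable from 509d672: {509d672, ec84ef0, ef7b6ff}.
Only in ec84ef0's history (ahead): {} — 0.
Only in 509d672's history (behind): {509d672, ef7b6ff} — 2.

0 ahead, 2 behind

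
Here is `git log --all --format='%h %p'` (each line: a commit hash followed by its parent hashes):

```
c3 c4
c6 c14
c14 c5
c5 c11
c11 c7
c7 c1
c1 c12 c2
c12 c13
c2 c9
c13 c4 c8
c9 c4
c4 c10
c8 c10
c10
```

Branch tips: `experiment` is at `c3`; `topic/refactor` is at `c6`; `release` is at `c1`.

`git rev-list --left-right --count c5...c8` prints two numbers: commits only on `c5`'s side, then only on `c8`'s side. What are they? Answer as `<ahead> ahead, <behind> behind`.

9 ahead, 0 behind

Reachable from c5: {c1, c10, c11, c12, c13, c2, c4, c5, c7, c8, c9}.
Reachable from c8: {c10, c8}.
Only in c5's history (ahead): {c1, c11, c12, c13, c2, c4, c5, c7, c9} — 9.
Only in c8's history (behind): {} — 0.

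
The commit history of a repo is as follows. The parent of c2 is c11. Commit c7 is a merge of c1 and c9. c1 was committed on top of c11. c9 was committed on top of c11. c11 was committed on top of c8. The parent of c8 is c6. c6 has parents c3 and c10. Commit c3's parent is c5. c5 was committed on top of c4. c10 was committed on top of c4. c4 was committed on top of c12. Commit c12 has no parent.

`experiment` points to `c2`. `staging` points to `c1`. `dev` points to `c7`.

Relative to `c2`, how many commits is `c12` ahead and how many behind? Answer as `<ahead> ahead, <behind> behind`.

Reachable from c12: {c12}.
Reachable from c2: {c10, c11, c12, c2, c3, c4, c5, c6, c8}.
Only in c12's history (ahead): {} — 0.
Only in c2's history (behind): {c10, c11, c2, c3, c4, c5, c6, c8} — 8.

0 ahead, 8 behind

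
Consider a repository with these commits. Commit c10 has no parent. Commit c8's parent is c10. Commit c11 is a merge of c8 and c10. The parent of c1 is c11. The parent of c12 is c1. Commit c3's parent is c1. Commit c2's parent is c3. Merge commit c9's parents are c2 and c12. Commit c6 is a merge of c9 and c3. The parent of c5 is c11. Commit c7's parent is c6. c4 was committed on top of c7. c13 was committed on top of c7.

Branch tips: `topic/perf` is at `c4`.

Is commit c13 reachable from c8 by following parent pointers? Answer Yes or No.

No

Ancestors of c8: {c10, c8}.
c13 is not in that set, so it is not an ancestor of c8.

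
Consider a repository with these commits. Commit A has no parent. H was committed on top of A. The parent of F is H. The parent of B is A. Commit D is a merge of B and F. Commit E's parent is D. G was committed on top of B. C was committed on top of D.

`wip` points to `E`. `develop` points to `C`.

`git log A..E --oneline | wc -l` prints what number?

5

Reachable from E: {A, B, D, E, F, H}.
Reachable from A: {A}.
In E's history but not A's: {B, D, E, F, H} — 5 commits.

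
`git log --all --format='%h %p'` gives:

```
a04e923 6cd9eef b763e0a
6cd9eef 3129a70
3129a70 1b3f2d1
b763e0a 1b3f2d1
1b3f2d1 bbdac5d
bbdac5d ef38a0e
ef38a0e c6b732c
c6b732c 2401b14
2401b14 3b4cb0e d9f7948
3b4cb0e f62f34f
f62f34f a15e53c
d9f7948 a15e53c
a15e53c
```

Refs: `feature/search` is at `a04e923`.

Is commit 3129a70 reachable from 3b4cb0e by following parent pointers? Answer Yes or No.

No

Ancestors of 3b4cb0e: {3b4cb0e, a15e53c, f62f34f}.
3129a70 is not in that set, so it is not an ancestor of 3b4cb0e.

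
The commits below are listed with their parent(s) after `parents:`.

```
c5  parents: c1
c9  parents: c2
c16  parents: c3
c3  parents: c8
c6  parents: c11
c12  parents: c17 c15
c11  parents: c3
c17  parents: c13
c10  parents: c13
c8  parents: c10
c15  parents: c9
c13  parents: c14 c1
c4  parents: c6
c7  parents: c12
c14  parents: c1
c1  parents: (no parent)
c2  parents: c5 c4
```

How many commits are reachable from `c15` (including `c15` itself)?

Walking parent pointers from c15: reachable set = {c1, c10, c11, c13, c14, c15, c2, c3, c4, c5, c6, c8, c9}.
That is 13 commits.

13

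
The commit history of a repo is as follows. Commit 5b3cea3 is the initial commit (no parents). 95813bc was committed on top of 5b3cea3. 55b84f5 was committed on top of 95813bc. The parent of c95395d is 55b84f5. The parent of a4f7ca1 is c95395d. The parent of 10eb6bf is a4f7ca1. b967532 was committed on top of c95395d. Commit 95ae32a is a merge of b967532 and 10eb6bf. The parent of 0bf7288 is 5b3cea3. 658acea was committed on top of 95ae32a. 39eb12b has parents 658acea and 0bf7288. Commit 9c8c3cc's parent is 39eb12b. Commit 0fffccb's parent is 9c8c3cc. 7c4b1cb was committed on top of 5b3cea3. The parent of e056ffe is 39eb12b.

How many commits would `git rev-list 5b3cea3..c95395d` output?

3

Reachable from c95395d: {55b84f5, 5b3cea3, 95813bc, c95395d}.
Reachable from 5b3cea3: {5b3cea3}.
In c95395d's history but not 5b3cea3's: {55b84f5, 95813bc, c95395d} — 3 commits.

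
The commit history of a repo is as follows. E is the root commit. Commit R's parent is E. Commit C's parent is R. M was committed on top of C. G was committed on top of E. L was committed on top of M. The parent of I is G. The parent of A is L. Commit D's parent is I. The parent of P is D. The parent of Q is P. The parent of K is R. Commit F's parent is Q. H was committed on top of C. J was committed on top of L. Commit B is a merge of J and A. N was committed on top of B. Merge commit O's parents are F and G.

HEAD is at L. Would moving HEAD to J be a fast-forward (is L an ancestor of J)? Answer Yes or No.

Yes

A fast-forward from L to J is possible iff L is an ancestor of J.
Ancestors of J: {C, E, J, L, M, R}.
L is among them, so fast-forward is possible.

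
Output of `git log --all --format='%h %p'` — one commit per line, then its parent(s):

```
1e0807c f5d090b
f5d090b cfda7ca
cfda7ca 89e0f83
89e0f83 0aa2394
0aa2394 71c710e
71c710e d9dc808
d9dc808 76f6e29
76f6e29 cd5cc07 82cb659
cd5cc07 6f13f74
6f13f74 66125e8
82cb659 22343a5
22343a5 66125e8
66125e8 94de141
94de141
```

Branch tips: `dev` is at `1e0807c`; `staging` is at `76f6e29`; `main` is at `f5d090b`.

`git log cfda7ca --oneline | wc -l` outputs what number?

12

Walking parent pointers from cfda7ca: reachable set = {0aa2394, 22343a5, 66125e8, 6f13f74, 71c710e, 76f6e29, 82cb659, 89e0f83, 94de141, cd5cc07, cfda7ca, d9dc808}.
That is 12 commits.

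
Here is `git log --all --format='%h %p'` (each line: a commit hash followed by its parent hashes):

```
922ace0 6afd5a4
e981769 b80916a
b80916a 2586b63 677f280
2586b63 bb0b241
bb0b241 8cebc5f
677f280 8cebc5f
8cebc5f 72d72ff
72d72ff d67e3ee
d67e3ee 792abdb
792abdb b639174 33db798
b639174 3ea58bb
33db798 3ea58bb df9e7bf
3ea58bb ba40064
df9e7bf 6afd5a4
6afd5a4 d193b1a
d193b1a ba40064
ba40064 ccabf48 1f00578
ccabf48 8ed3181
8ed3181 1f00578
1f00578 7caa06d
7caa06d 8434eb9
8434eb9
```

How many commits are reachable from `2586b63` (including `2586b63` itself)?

18

Walking parent pointers from 2586b63: reachable set = {1f00578, 2586b63, 33db798, 3ea58bb, 6afd5a4, 72d72ff, 792abdb, 7caa06d, 8434eb9, 8cebc5f, 8ed3181, b639174, ba40064, bb0b241, ccabf48, d193b1a, d67e3ee, df9e7bf}.
That is 18 commits.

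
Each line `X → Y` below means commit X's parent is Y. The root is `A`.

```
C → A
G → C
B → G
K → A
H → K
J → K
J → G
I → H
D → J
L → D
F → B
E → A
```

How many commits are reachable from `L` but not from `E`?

6

Reachable from L: {A, C, D, G, J, K, L}.
Reachable from E: {A, E}.
In L's history but not E's: {C, D, G, J, K, L} — 6 commits.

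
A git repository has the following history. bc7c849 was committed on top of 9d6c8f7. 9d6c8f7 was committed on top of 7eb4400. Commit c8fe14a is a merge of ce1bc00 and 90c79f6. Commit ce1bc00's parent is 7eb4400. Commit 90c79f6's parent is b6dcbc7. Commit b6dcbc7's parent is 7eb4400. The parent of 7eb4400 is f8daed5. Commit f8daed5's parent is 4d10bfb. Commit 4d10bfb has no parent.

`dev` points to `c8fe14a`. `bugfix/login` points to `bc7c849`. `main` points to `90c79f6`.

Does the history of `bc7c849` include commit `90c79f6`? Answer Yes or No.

No

Ancestors of bc7c849: {4d10bfb, 7eb4400, 9d6c8f7, bc7c849, f8daed5}.
90c79f6 is not in that set, so it is not an ancestor of bc7c849.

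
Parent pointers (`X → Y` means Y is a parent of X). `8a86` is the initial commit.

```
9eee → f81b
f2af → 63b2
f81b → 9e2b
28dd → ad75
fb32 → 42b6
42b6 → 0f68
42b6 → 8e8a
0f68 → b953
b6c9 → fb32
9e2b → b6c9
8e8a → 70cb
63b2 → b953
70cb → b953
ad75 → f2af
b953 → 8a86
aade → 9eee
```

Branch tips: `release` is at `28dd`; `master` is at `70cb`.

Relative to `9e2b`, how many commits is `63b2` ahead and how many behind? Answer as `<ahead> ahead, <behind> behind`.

1 ahead, 7 behind

Reachable from 63b2: {63b2, 8a86, b953}.
Reachable from 9e2b: {0f68, 42b6, 70cb, 8a86, 8e8a, 9e2b, b6c9, b953, fb32}.
Only in 63b2's history (ahead): {63b2} — 1.
Only in 9e2b's history (behind): {0f68, 42b6, 70cb, 8e8a, 9e2b, b6c9, fb32} — 7.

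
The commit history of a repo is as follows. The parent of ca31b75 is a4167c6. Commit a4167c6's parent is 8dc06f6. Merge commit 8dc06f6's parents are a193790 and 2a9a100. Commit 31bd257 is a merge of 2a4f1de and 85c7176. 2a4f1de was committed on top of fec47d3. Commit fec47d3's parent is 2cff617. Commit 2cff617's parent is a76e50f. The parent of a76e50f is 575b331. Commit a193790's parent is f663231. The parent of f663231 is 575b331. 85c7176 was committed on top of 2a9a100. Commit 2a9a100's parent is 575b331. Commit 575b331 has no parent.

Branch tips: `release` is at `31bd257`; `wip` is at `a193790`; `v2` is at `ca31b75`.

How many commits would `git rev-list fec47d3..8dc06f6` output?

4

Reachable from 8dc06f6: {2a9a100, 575b331, 8dc06f6, a193790, f663231}.
Reachable from fec47d3: {2cff617, 575b331, a76e50f, fec47d3}.
In 8dc06f6's history but not fec47d3's: {2a9a100, 8dc06f6, a193790, f663231} — 4 commits.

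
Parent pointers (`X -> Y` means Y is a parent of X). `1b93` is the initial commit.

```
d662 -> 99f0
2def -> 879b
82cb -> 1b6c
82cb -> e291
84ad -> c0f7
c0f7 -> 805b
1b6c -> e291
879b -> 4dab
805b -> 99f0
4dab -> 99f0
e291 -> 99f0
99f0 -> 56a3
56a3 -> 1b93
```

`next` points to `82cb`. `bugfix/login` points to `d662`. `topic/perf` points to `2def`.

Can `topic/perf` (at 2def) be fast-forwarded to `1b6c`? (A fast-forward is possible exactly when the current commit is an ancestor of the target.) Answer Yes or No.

No

A fast-forward from 2def to 1b6c is possible iff 2def is an ancestor of 1b6c.
Ancestors of 1b6c: {1b6c, 1b93, 56a3, 99f0, e291}.
2def is not among them, so fast-forward is not possible.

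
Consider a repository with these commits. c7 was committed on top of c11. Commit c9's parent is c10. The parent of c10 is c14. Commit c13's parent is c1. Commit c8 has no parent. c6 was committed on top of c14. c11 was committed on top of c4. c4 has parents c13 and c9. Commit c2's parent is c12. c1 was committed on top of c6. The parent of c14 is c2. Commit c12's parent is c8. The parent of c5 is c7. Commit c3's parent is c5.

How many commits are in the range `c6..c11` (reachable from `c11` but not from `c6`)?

Reachable from c11: {c1, c10, c11, c12, c13, c14, c2, c4, c6, c8, c9}.
Reachable from c6: {c12, c14, c2, c6, c8}.
In c11's history but not c6's: {c1, c10, c11, c13, c4, c9} — 6 commits.

6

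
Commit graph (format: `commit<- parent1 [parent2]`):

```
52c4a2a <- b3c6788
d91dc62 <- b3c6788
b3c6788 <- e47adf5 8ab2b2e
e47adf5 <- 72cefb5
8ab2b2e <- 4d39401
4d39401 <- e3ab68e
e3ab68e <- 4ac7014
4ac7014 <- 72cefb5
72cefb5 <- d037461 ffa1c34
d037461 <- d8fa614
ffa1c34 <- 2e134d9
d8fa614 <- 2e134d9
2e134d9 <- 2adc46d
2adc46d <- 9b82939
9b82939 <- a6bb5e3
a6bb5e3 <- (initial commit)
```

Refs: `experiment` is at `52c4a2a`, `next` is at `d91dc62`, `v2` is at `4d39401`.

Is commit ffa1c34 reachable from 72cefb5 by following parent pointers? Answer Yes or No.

Yes

Ancestors of 72cefb5 (commits reachable by following parents): {2adc46d, 2e134d9, 72cefb5, 9b82939, a6bb5e3, d037461, d8fa614, ffa1c34}.
ffa1c34 is in that set, so it is an ancestor of 72cefb5.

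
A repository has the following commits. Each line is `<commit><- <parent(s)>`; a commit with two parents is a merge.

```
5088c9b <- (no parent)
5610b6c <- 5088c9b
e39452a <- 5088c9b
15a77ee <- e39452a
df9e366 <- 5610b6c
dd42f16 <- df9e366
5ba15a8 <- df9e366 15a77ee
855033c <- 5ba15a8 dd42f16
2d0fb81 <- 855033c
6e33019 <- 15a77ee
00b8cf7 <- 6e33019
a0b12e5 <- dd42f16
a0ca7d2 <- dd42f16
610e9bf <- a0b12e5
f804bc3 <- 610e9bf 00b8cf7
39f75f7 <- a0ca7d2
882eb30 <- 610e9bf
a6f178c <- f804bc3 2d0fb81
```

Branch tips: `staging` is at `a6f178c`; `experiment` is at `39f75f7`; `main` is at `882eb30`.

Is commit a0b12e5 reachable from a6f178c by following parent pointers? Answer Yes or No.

Yes

Ancestors of a6f178c (commits reachable by following parents): {00b8cf7, 15a77ee, 2d0fb81, 5088c9b, 5610b6c, 5ba15a8, 610e9bf, 6e33019, 855033c, a0b12e5, a6f178c, dd42f16, df9e366, e39452a, f804bc3}.
a0b12e5 is in that set, so it is an ancestor of a6f178c.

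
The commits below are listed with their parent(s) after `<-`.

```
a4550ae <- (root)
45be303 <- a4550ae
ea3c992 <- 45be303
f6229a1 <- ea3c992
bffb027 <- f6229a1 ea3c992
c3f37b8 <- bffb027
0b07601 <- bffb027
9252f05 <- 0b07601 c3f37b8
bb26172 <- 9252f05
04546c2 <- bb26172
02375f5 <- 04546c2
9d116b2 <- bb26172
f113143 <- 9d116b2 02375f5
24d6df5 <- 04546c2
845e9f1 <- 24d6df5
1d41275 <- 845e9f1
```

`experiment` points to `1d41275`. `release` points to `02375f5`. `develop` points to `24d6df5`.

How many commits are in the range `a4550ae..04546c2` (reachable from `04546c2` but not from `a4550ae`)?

Reachable from 04546c2: {04546c2, 0b07601, 45be303, 9252f05, a4550ae, bb26172, bffb027, c3f37b8, ea3c992, f6229a1}.
Reachable from a4550ae: {a4550ae}.
In 04546c2's history but not a4550ae's: {04546c2, 0b07601, 45be303, 9252f05, bb26172, bffb027, c3f37b8, ea3c992, f6229a1} — 9 commits.

9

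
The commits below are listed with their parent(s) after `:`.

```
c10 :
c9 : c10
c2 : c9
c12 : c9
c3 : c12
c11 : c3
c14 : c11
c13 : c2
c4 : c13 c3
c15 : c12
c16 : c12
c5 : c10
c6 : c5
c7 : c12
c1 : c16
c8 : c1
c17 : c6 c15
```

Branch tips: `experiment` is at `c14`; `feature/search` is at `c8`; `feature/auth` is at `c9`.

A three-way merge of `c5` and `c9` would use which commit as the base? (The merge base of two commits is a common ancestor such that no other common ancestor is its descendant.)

Ancestors of c5: {c10, c5}.
Ancestors of c9: {c10, c9}.
Common ancestors: {c10}.
The only common ancestor is c10, so it is the merge base.

c10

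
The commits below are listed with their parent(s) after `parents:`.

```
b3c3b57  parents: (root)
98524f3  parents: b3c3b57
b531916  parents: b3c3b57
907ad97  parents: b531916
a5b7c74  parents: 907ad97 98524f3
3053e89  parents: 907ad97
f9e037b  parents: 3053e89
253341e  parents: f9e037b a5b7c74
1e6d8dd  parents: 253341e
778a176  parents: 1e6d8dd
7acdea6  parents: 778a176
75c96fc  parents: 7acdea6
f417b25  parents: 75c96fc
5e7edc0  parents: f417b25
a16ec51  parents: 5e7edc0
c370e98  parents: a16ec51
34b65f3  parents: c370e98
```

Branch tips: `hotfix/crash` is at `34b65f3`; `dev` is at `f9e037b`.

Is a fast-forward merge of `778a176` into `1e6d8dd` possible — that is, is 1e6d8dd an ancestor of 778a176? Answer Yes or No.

Yes

A fast-forward from 1e6d8dd to 778a176 is possible iff 1e6d8dd is an ancestor of 778a176.
Ancestors of 778a176: {1e6d8dd, 253341e, 3053e89, 778a176, 907ad97, 98524f3, a5b7c74, b3c3b57, b531916, f9e037b}.
1e6d8dd is among them, so fast-forward is possible.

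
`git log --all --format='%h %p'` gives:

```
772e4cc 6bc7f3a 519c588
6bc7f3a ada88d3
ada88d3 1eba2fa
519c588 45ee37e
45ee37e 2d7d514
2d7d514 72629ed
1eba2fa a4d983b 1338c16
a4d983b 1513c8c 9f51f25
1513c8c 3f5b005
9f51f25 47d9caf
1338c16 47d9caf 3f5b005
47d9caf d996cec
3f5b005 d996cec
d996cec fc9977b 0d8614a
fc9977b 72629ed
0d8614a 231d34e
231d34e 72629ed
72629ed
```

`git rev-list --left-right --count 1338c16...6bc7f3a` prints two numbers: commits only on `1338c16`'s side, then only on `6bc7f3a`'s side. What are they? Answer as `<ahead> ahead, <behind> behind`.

Reachable from 1338c16: {0d8614a, 1338c16, 231d34e, 3f5b005, 47d9caf, 72629ed, d996cec, fc9977b}.
Reachable from 6bc7f3a: {0d8614a, 1338c16, 1513c8c, 1eba2fa, 231d34e, 3f5b005, 47d9caf, 6bc7f3a, 72629ed, 9f51f25, a4d983b, ada88d3, d996cec, fc9977b}.
Only in 1338c16's history (ahead): {} — 0.
Only in 6bc7f3a's history (behind): {1513c8c, 1eba2fa, 6bc7f3a, 9f51f25, a4d983b, ada88d3} — 6.

0 ahead, 6 behind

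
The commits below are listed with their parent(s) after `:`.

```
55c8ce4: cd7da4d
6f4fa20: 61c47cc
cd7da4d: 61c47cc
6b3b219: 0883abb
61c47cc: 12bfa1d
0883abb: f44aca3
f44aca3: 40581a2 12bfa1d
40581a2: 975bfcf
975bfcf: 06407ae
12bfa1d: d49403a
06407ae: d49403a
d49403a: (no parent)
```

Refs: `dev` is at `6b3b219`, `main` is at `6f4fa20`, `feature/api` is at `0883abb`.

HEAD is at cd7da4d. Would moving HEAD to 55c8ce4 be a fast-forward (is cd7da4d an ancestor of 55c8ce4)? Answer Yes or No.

Yes

A fast-forward from cd7da4d to 55c8ce4 is possible iff cd7da4d is an ancestor of 55c8ce4.
Ancestors of 55c8ce4: {12bfa1d, 55c8ce4, 61c47cc, cd7da4d, d49403a}.
cd7da4d is among them, so fast-forward is possible.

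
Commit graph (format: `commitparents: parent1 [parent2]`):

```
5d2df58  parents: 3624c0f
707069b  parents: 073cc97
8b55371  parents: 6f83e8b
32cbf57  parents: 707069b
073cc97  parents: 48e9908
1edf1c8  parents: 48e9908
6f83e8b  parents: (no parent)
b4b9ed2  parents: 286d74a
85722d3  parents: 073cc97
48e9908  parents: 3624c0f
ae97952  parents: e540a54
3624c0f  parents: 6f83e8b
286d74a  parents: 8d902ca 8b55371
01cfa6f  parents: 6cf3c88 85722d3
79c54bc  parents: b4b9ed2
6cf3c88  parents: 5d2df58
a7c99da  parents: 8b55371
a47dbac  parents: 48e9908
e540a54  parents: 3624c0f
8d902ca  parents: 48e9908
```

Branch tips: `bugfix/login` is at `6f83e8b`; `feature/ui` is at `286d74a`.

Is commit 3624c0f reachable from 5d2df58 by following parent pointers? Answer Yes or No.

Yes

Ancestors of 5d2df58 (commits reachable by following parents): {3624c0f, 5d2df58, 6f83e8b}.
3624c0f is in that set, so it is an ancestor of 5d2df58.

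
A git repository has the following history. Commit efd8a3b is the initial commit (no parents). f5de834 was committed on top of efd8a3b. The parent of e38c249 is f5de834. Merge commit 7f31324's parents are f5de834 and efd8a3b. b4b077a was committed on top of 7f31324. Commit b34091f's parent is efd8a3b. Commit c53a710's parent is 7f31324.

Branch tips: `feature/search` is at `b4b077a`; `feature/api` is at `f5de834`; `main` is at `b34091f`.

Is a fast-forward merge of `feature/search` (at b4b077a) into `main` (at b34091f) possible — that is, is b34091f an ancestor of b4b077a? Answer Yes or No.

A fast-forward from b34091f to b4b077a is possible iff b34091f is an ancestor of b4b077a.
Ancestors of b4b077a: {7f31324, b4b077a, efd8a3b, f5de834}.
b34091f is not among them, so fast-forward is not possible.

No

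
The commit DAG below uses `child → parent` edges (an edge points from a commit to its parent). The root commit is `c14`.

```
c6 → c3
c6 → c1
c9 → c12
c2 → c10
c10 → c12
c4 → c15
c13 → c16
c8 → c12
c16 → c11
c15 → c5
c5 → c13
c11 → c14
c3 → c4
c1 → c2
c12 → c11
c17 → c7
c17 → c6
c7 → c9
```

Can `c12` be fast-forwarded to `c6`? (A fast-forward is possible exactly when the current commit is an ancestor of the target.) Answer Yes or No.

A fast-forward from c12 to c6 is possible iff c12 is an ancestor of c6.
Ancestors of c6: {c1, c10, c11, c12, c13, c14, c15, c16, c2, c3, c4, c5, c6}.
c12 is among them, so fast-forward is possible.

Yes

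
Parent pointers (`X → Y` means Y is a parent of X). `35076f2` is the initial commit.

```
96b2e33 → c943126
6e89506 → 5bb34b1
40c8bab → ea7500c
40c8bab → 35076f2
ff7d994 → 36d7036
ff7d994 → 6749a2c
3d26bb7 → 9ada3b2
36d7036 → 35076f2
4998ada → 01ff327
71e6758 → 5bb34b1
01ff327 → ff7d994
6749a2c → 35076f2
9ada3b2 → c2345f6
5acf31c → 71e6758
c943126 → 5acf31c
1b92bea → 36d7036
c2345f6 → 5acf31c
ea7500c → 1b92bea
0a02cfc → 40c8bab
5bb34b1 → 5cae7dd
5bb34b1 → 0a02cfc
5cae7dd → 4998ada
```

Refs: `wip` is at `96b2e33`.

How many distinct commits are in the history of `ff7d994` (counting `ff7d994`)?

4

Walking parent pointers from ff7d994: reachable set = {35076f2, 36d7036, 6749a2c, ff7d994}.
That is 4 commits.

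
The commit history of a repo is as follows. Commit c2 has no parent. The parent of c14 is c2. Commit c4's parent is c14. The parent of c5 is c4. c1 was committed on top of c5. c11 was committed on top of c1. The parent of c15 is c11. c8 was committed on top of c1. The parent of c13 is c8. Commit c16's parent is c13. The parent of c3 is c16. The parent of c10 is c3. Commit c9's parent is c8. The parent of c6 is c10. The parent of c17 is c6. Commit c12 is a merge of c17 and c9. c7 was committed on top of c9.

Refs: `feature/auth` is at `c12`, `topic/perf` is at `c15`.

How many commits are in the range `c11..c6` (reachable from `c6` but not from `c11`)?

Reachable from c6: {c1, c10, c13, c14, c16, c2, c3, c4, c5, c6, c8}.
Reachable from c11: {c1, c11, c14, c2, c4, c5}.
In c6's history but not c11's: {c10, c13, c16, c3, c6, c8} — 6 commits.

6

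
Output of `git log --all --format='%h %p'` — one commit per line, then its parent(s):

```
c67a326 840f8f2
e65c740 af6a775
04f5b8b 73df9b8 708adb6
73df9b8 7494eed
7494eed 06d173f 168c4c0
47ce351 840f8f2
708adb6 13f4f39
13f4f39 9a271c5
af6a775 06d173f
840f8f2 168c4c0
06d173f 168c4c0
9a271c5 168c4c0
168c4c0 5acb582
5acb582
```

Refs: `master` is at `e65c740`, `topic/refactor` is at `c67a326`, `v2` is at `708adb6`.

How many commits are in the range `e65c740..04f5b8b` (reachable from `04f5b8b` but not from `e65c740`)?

Reachable from 04f5b8b: {04f5b8b, 06d173f, 13f4f39, 168c4c0, 5acb582, 708adb6, 73df9b8, 7494eed, 9a271c5}.
Reachable from e65c740: {06d173f, 168c4c0, 5acb582, af6a775, e65c740}.
In 04f5b8b's history but not e65c740's: {04f5b8b, 13f4f39, 708adb6, 73df9b8, 7494eed, 9a271c5} — 6 commits.

6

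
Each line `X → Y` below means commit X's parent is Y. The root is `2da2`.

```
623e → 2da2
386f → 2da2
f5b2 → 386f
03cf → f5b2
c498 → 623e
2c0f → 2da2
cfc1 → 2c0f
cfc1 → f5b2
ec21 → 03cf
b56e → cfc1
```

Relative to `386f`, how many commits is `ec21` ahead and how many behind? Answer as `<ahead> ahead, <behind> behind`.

Reachable from ec21: {03cf, 2da2, 386f, ec21, f5b2}.
Reachable from 386f: {2da2, 386f}.
Only in ec21's history (ahead): {03cf, ec21, f5b2} — 3.
Only in 386f's history (behind): {} — 0.

3 ahead, 0 behind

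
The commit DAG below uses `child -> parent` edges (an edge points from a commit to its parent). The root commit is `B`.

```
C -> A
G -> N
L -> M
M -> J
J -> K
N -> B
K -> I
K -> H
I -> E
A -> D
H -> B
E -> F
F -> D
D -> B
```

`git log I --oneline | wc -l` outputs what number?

5

Walking parent pointers from I: reachable set = {B, D, E, F, I}.
That is 5 commits.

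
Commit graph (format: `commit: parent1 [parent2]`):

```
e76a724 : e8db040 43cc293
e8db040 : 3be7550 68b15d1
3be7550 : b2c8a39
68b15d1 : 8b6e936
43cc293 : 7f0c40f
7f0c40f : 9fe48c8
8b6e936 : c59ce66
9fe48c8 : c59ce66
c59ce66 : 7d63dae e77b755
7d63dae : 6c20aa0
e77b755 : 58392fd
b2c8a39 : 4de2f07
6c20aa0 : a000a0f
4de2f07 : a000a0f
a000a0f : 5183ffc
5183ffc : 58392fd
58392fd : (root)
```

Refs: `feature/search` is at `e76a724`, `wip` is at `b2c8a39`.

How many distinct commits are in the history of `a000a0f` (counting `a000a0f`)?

Walking parent pointers from a000a0f: reachable set = {5183ffc, 58392fd, a000a0f}.
That is 3 commits.

3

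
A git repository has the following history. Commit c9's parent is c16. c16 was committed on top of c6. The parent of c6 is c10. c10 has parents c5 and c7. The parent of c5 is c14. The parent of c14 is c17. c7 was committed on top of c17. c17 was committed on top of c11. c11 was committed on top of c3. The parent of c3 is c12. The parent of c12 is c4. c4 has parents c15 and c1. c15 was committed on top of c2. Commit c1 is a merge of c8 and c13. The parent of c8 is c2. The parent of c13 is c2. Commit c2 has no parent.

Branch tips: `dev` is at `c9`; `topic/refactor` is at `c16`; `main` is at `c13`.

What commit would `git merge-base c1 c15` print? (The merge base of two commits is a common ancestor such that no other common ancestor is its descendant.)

c2

Ancestors of c1: {c1, c13, c2, c8}.
Ancestors of c15: {c15, c2}.
Common ancestors: {c2}.
The only common ancestor is c2, so it is the merge base.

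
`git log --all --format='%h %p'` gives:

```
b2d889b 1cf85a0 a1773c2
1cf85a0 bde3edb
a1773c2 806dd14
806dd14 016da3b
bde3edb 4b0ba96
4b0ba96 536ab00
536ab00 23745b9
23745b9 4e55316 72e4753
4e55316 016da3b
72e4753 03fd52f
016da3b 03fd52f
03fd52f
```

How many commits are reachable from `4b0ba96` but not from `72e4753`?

5

Reachable from 4b0ba96: {016da3b, 03fd52f, 23745b9, 4b0ba96, 4e55316, 536ab00, 72e4753}.
Reachable from 72e4753: {03fd52f, 72e4753}.
In 4b0ba96's history but not 72e4753's: {016da3b, 23745b9, 4b0ba96, 4e55316, 536ab00} — 5 commits.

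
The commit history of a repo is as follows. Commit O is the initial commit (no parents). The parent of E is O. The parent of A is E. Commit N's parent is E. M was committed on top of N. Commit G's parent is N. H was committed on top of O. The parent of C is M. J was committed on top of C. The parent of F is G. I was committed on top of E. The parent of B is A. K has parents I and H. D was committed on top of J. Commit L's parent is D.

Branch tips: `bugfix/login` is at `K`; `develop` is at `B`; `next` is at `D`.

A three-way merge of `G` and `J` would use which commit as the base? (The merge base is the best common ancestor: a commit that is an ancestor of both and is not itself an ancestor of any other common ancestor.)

Ancestors of G: {E, G, N, O}.
Ancestors of J: {C, E, J, M, N, O}.
Common ancestors: {E, N, O}.
Among these, N is not an ancestor of any other common ancestor — it is the merge base.

N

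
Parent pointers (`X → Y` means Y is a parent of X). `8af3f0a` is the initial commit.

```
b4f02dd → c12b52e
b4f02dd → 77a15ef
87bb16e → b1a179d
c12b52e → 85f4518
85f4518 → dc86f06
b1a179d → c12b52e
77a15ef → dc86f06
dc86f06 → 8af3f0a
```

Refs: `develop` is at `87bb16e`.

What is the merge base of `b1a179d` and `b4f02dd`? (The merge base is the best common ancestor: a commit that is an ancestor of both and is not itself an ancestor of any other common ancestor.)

Ancestors of b1a179d: {85f4518, 8af3f0a, b1a179d, c12b52e, dc86f06}.
Ancestors of b4f02dd: {77a15ef, 85f4518, 8af3f0a, b4f02dd, c12b52e, dc86f06}.
Common ancestors: {85f4518, 8af3f0a, c12b52e, dc86f06}.
Among these, c12b52e is not an ancestor of any other common ancestor — it is the merge base.

c12b52e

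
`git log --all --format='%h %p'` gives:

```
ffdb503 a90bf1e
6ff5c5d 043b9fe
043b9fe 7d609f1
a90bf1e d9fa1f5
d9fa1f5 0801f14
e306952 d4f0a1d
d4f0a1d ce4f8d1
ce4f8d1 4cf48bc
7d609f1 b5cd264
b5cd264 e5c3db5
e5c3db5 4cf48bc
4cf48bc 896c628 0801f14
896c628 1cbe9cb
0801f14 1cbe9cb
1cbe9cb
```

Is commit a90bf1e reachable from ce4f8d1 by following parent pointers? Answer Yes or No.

Ancestors of ce4f8d1: {0801f14, 1cbe9cb, 4cf48bc, 896c628, ce4f8d1}.
a90bf1e is not in that set, so it is not an ancestor of ce4f8d1.

No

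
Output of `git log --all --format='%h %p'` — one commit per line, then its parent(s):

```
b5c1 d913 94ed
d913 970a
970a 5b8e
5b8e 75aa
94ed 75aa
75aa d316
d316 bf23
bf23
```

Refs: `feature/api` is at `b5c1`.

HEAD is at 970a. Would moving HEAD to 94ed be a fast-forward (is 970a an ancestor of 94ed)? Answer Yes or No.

No

A fast-forward from 970a to 94ed is possible iff 970a is an ancestor of 94ed.
Ancestors of 94ed: {75aa, 94ed, bf23, d316}.
970a is not among them, so fast-forward is not possible.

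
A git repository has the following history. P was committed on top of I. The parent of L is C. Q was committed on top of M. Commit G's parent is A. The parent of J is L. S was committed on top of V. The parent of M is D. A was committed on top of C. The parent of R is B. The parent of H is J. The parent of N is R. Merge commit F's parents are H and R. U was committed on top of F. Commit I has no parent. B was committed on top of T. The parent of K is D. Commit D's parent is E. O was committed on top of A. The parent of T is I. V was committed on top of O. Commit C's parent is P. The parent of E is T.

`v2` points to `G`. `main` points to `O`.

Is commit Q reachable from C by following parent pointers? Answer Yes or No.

No

Ancestors of C: {C, I, P}.
Q is not in that set, so it is not an ancestor of C.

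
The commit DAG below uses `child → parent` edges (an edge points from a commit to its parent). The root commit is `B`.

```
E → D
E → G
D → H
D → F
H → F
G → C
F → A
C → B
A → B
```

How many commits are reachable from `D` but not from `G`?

Reachable from D: {A, B, D, F, H}.
Reachable from G: {B, C, G}.
In D's history but not G's: {A, D, F, H} — 4 commits.

4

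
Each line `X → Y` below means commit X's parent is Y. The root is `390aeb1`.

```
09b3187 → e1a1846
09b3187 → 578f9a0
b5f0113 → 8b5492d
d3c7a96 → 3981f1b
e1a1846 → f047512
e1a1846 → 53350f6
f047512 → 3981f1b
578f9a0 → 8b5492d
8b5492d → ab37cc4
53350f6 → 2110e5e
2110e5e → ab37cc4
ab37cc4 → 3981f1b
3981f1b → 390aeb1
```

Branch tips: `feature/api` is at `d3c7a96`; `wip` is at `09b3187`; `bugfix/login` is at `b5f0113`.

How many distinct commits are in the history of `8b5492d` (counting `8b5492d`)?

4

Walking parent pointers from 8b5492d: reachable set = {390aeb1, 3981f1b, 8b5492d, ab37cc4}.
That is 4 commits.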